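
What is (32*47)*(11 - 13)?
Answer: -3008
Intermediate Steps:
(32*47)*(11 - 13) = 1504*(-2) = -3008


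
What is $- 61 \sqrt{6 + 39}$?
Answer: $- 183 \sqrt{5} \approx -409.2$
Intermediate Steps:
$- 61 \sqrt{6 + 39} = - 61 \sqrt{45} = - 61 \cdot 3 \sqrt{5} = - 183 \sqrt{5}$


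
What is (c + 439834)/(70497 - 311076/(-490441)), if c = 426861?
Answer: 425062762495/34574930253 ≈ 12.294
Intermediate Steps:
(c + 439834)/(70497 - 311076/(-490441)) = (426861 + 439834)/(70497 - 311076/(-490441)) = 866695/(70497 - 311076*(-1/490441)) = 866695/(70497 + 311076/490441) = 866695/(34574930253/490441) = 866695*(490441/34574930253) = 425062762495/34574930253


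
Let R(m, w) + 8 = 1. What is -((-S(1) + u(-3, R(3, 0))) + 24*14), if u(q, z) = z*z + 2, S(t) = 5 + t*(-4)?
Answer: -386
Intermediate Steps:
R(m, w) = -7 (R(m, w) = -8 + 1 = -7)
S(t) = 5 - 4*t
u(q, z) = 2 + z² (u(q, z) = z² + 2 = 2 + z²)
-((-S(1) + u(-3, R(3, 0))) + 24*14) = -((-(5 - 4*1) + (2 + (-7)²)) + 24*14) = -((-(5 - 4) + (2 + 49)) + 336) = -((-1*1 + 51) + 336) = -((-1 + 51) + 336) = -(50 + 336) = -1*386 = -386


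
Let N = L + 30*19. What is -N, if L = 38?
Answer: -608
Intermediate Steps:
N = 608 (N = 38 + 30*19 = 38 + 570 = 608)
-N = -1*608 = -608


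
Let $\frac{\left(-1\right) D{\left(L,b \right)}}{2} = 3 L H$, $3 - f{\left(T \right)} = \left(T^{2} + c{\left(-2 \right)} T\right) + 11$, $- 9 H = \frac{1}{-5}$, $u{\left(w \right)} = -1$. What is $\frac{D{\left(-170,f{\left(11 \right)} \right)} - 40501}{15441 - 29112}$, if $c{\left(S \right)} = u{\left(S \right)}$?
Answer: $\frac{121435}{41013} \approx 2.9609$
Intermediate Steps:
$H = \frac{1}{45}$ ($H = - \frac{1}{9 \left(-5\right)} = \left(- \frac{1}{9}\right) \left(- \frac{1}{5}\right) = \frac{1}{45} \approx 0.022222$)
$c{\left(S \right)} = -1$
$f{\left(T \right)} = -8 + T - T^{2}$ ($f{\left(T \right)} = 3 - \left(\left(T^{2} - T\right) + 11\right) = 3 - \left(11 + T^{2} - T\right) = -8 + T - T^{2}$)
$D{\left(L,b \right)} = - \frac{2 L}{15}$ ($D{\left(L,b \right)} = - 2 \cdot 3 L \frac{1}{45} = - 2 \frac{L}{15} = - \frac{2 L}{15}$)
$\frac{D{\left(-170,f{\left(11 \right)} \right)} - 40501}{15441 - 29112} = \frac{\left(- \frac{2}{15}\right) \left(-170\right) - 40501}{15441 - 29112} = \frac{\frac{68}{3} - 40501}{-13671} = \left(- \frac{121435}{3}\right) \left(- \frac{1}{13671}\right) = \frac{121435}{41013}$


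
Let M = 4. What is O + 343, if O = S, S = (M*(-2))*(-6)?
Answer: 391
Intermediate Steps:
S = 48 (S = (4*(-2))*(-6) = -8*(-6) = 48)
O = 48
O + 343 = 48 + 343 = 391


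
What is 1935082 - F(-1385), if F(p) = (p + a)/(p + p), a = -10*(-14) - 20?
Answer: 1072035175/554 ≈ 1.9351e+6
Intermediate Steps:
a = 120 (a = 140 - 20 = 120)
F(p) = (120 + p)/(2*p) (F(p) = (p + 120)/(p + p) = (120 + p)/((2*p)) = (120 + p)*(1/(2*p)) = (120 + p)/(2*p))
1935082 - F(-1385) = 1935082 - (120 - 1385)/(2*(-1385)) = 1935082 - (-1)*(-1265)/(2*1385) = 1935082 - 1*253/554 = 1935082 - 253/554 = 1072035175/554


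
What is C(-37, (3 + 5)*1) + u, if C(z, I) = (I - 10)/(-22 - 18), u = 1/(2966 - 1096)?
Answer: 189/3740 ≈ 0.050535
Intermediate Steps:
u = 1/1870 ≈ 0.00053476
C(z, I) = 1/4 - I/40 (C(z, I) = (-10 + I)/(-40) = (-10 + I)*(-1/40) = 1/4 - I/40)
C(-37, (3 + 5)*1) + u = (1/4 - (3 + 5)/40) + 1/1870 = (1/4 - 1/5) + 1/1870 = 1/20 + 1/1870 = 189/3740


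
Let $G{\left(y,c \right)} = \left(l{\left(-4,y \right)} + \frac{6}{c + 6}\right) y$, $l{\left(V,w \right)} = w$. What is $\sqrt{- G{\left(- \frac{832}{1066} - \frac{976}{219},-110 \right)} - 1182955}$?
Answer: $\frac{5 i \sqrt{644734697889295}}{116727} \approx 1087.7 i$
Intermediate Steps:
$G{\left(y,c \right)} = y \left(y + \frac{6}{6 + c}\right)$ ($G{\left(y,c \right)} = \left(y + \frac{6}{c + 6}\right) y = \left(y + \frac{6}{6 + c}\right) y = y \left(y + \frac{6}{6 + c}\right)$)
$\sqrt{- G{\left(- \frac{832}{1066} - \frac{976}{219},-110 \right)} - 1182955} = \sqrt{- \frac{\left(- \frac{832}{1066} - \frac{976}{219}\right) \left(6 + 6 \left(- \frac{832}{1066} - \frac{976}{219}\right) - 110 \left(- \frac{832}{1066} - \frac{976}{219}\right)\right)}{6 - 110} - 1182955} = \sqrt{- \frac{\left(\left(-832\right) \frac{1}{1066} - \frac{976}{219}\right) \left(6 + 6 \left(\left(-832\right) \frac{1}{1066} - \frac{976}{219}\right) - 110 \left(\left(-832\right) \frac{1}{1066} - \frac{976}{219}\right)\right)}{-104} - 1182955} = \sqrt{- \frac{\left(- \frac{32}{41} - \frac{976}{219}\right) \left(-1\right) \left(6 + 6 \left(- \frac{32}{41} - \frac{976}{219}\right) - 110 \left(- \frac{32}{41} - \frac{976}{219}\right)\right)}{104} - 1182955} = \sqrt{- \frac{\left(-47024\right) \left(-1\right) \left(6 + 6 \left(- \frac{47024}{8979}\right) - - \frac{5172640}{8979}\right)}{8979 \cdot 104} - 1182955} = \sqrt{- \frac{\left(-47024\right) \left(-1\right) \left(6 - \frac{94048}{2993} + \frac{5172640}{8979}\right)}{8979 \cdot 104} - 1182955} = \sqrt{- \frac{\left(-47024\right) \left(-1\right) 4944370}{8979 \cdot 104 \cdot 8979} - 1182955} = \sqrt{\left(-1\right) \frac{29063006860}{1048091733} - 1182955} = \sqrt{- \frac{29063006860}{1048091733} - 1182955} = \sqrt{- \frac{1239874419017875}{1048091733}} = \frac{5 i \sqrt{644734697889295}}{116727}$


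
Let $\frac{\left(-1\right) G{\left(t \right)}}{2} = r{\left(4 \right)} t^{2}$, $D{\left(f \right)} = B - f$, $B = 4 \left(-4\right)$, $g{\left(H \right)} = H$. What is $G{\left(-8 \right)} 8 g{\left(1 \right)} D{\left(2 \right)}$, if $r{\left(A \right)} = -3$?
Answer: $-55296$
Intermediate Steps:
$B = -16$
$D{\left(f \right)} = -16 - f$
$G{\left(t \right)} = 6 t^{2}$ ($G{\left(t \right)} = - 2 \left(- 3 t^{2}\right) = 6 t^{2}$)
$G{\left(-8 \right)} 8 g{\left(1 \right)} D{\left(2 \right)} = 6 \left(-8\right)^{2} \cdot 8 \cdot 1 \left(-16 - 2\right) = 6 \cdot 64 \cdot 8 \left(-16 - 2\right) = 384 \cdot 8 \left(-18\right) = 3072 \left(-18\right) = -55296$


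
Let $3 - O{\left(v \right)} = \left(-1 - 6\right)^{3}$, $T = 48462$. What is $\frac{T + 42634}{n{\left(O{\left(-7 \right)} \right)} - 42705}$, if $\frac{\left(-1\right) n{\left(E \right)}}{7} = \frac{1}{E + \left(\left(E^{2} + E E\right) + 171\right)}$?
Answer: $- \frac{5464598526}{2561755513} \approx -2.1331$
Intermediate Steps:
$O{\left(v \right)} = 346$ ($O{\left(v \right)} = 3 - \left(-1 - 6\right)^{3} = 3 - \left(-7\right)^{3} = 3 - -343 = 3 + 343 = 346$)
$n{\left(E \right)} = - \frac{7}{171 + E + 2 E^{2}}$ ($n{\left(E \right)} = - \frac{7}{E + \left(\left(E^{2} + E E\right) + 171\right)} = - \frac{7}{E + \left(\left(E^{2} + E^{2}\right) + 171\right)} = - \frac{7}{E + \left(2 E^{2} + 171\right)} = - \frac{7}{E + \left(171 + 2 E^{2}\right)} = - \frac{7}{171 + E + 2 E^{2}}$)
$\frac{T + 42634}{n{\left(O{\left(-7 \right)} \right)} - 42705} = \frac{48462 + 42634}{- \frac{7}{171 + 346 + 2 \cdot 346^{2}} - 42705} = \frac{91096}{- \frac{7}{171 + 346 + 2 \cdot 119716} - 42705} = \frac{91096}{- \frac{7}{171 + 346 + 239432} - 42705} = \frac{91096}{- \frac{7}{239949} - 42705} = \frac{91096}{- \frac{10247022052}{239949}} = 91096 \left(- \frac{239949}{10247022052}\right) = - \frac{5464598526}{2561755513}$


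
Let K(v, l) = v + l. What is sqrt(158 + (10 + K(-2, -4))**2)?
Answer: sqrt(174) ≈ 13.191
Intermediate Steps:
K(v, l) = l + v
sqrt(158 + (10 + K(-2, -4))**2) = sqrt(158 + (10 + (-4 - 2))**2) = sqrt(158 + (10 - 6)**2) = sqrt(158 + 4**2) = sqrt(158 + 16) = sqrt(174)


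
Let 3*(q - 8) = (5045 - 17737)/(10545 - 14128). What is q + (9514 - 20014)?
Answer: -112765816/10749 ≈ -10491.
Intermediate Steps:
q = 98684/10749 (q = 8 + ((5045 - 17737)/(10545 - 14128))/3 = 8 + (-12692/(-3583))/3 = 8 + (-12692*(-1/3583))/3 = 8 + (⅓)*(12692/3583) = 8 + 12692/10749 = 98684/10749 ≈ 9.1808)
q + (9514 - 20014) = 98684/10749 + (9514 - 20014) = 98684/10749 - 10500 = -112765816/10749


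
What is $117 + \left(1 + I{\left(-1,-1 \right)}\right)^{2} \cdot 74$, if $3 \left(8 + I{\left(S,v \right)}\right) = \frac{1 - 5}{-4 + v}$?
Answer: $\frac{781199}{225} \approx 3472.0$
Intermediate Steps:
$I{\left(S,v \right)} = -8 - \frac{4}{3 \left(-4 + v\right)}$ ($I{\left(S,v \right)} = -8 + \frac{\left(1 - 5\right) \frac{1}{-4 + v}}{3} = -8 + \frac{\left(-4\right) \frac{1}{-4 + v}}{3} = -8 - \frac{4}{3 \left(-4 + v\right)}$)
$117 + \left(1 + I{\left(-1,-1 \right)}\right)^{2} \cdot 74 = 117 + \left(1 + \frac{4 \left(23 - -6\right)}{3 \left(-4 - 1\right)}\right)^{2} \cdot 74 = 117 + \left(1 + \frac{4 \left(23 + 6\right)}{3 \left(-5\right)}\right)^{2} \cdot 74 = 117 + \left(1 + \frac{4}{3} \left(- \frac{1}{5}\right) 29\right)^{2} \cdot 74 = 117 + \left(1 - \frac{116}{15}\right)^{2} \cdot 74 = 117 + \left(- \frac{101}{15}\right)^{2} \cdot 74 = 117 + \frac{10201}{225} \cdot 74 = 117 + \frac{754874}{225} = \frac{781199}{225}$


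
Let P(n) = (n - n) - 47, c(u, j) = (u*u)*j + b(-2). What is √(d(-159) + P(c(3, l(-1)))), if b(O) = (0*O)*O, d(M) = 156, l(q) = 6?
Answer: √109 ≈ 10.440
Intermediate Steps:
b(O) = 0 (b(O) = 0*O = 0)
c(u, j) = j*u² (c(u, j) = (u*u)*j + 0 = u²*j + 0 = j*u² + 0 = j*u²)
P(n) = -47 (P(n) = 0 - 47 = -47)
√(d(-159) + P(c(3, l(-1)))) = √(156 - 47) = √109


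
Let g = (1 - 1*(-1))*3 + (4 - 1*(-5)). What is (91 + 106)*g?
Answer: 2955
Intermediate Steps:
g = 15 (g = (1 + 1)*3 + (4 + 5) = 2*3 + 9 = 6 + 9 = 15)
(91 + 106)*g = (91 + 106)*15 = 197*15 = 2955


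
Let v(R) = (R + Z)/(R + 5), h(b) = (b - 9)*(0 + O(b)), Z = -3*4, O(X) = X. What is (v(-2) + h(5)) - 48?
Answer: -218/3 ≈ -72.667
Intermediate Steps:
Z = -12
h(b) = b*(-9 + b) (h(b) = (b - 9)*(0 + b) = (-9 + b)*b = b*(-9 + b))
v(R) = (-12 + R)/(5 + R) (v(R) = (R - 12)/(R + 5) = (-12 + R)/(5 + R))
(v(-2) + h(5)) - 48 = ((-12 - 2)/(5 - 2) + 5*(-9 + 5)) - 48 = (-14/3 + 5*(-4)) - 48 = ((⅓)*(-14) - 20) - 48 = (-14/3 - 20) - 48 = -74/3 - 48 = -218/3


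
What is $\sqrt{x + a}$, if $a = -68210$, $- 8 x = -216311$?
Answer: $\frac{i \sqrt{658738}}{4} \approx 202.91 i$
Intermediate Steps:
$x = \frac{216311}{8}$ ($x = \left(- \frac{1}{8}\right) \left(-216311\right) = \frac{216311}{8} \approx 27039.0$)
$\sqrt{x + a} = \sqrt{\frac{216311}{8} - 68210} = \sqrt{- \frac{329369}{8}} = \frac{i \sqrt{658738}}{4}$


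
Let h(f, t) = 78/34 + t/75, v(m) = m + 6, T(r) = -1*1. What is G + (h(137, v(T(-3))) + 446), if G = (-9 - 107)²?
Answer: 3545612/255 ≈ 13904.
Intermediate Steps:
T(r) = -1
v(m) = 6 + m
G = 13456 (G = (-116)² = 13456)
h(f, t) = 39/17 + t/75 (h(f, t) = 78*(1/34) + t*(1/75) = 39/17 + t/75)
G + (h(137, v(T(-3))) + 446) = 13456 + ((39/17 + (6 - 1)/75) + 446) = 13456 + ((39/17 + (1/75)*5) + 446) = 13456 + ((39/17 + 1/15) + 446) = 13456 + (602/255 + 446) = 13456 + 114332/255 = 3545612/255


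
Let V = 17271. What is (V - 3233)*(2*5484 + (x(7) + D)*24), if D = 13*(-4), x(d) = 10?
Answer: 139818480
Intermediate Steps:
D = -52
(V - 3233)*(2*5484 + (x(7) + D)*24) = (17271 - 3233)*(2*5484 + (10 - 52)*24) = 14038*(10968 - 42*24) = 14038*(10968 - 1008) = 14038*9960 = 139818480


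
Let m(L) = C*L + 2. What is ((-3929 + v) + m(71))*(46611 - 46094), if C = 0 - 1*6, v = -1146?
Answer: -2842983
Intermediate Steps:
C = -6 (C = 0 - 6 = -6)
m(L) = 2 - 6*L (m(L) = -6*L + 2 = 2 - 6*L)
((-3929 + v) + m(71))*(46611 - 46094) = ((-3929 - 1146) + (2 - 6*71))*(46611 - 46094) = (-5075 + (2 - 426))*517 = (-5075 - 424)*517 = -5499*517 = -2842983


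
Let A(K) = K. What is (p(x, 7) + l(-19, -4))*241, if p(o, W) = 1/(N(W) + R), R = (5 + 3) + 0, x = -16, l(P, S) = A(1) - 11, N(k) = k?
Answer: -35909/15 ≈ -2393.9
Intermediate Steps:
l(P, S) = -10 (l(P, S) = 1 - 11 = -10)
R = 8 (R = 8 + 0 = 8)
p(o, W) = 1/(8 + W) (p(o, W) = 1/(W + 8) = 1/(8 + W))
(p(x, 7) + l(-19, -4))*241 = (1/(8 + 7) - 10)*241 = (1/15 - 10)*241 = -149/15*241 = -35909/15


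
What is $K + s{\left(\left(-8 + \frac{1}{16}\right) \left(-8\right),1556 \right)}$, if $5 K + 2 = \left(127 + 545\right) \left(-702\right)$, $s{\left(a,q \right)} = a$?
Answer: $- \frac{942857}{10} \approx -94286.0$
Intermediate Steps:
$K = - \frac{471746}{5}$ ($K = - \frac{2}{5} + \frac{\left(127 + 545\right) \left(-702\right)}{5} = - \frac{2}{5} + \frac{672 \left(-702\right)}{5} = - \frac{2}{5} + \frac{1}{5} \left(-471744\right) = - \frac{2}{5} - \frac{471744}{5} = - \frac{471746}{5} \approx -94349.0$)
$K + s{\left(\left(-8 + \frac{1}{16}\right) \left(-8\right),1556 \right)} = - \frac{471746}{5} + \left(-8 + \frac{1}{16}\right) \left(-8\right) = - \frac{471746}{5} - - \frac{127}{2} = - \frac{471746}{5} + \frac{127}{2} = - \frac{942857}{10}$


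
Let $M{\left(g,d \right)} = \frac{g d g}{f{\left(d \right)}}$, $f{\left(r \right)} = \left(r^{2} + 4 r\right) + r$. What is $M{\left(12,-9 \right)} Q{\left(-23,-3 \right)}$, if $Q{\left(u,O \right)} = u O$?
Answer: $-2484$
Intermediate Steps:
$f{\left(r \right)} = r^{2} + 5 r$
$Q{\left(u,O \right)} = O u$
$M{\left(g,d \right)} = \frac{g^{2}}{5 + d}$ ($M{\left(g,d \right)} = \frac{g d g}{d \left(5 + d\right)} = d g g \frac{1}{d \left(5 + d\right)} = d g^{2} \frac{1}{d \left(5 + d\right)} = \frac{g^{2}}{5 + d}$)
$M{\left(12,-9 \right)} Q{\left(-23,-3 \right)} = \frac{12^{2}}{5 - 9} \left(\left(-3\right) \left(-23\right)\right) = \frac{144}{-4} \cdot 69 = 144 \left(- \frac{1}{4}\right) 69 = \left(-36\right) 69 = -2484$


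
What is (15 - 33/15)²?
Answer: 4096/25 ≈ 163.84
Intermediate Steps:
(15 - 33/15)² = (15 - 33*1/15)² = (15 - 11/5)² = (64/5)² = 4096/25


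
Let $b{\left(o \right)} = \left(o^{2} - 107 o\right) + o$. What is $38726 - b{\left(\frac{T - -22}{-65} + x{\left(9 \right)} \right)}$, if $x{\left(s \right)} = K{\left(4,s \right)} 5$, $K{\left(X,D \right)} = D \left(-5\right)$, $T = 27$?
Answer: $- \frac{152812786}{4225} \approx -36169.0$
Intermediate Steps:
$K{\left(X,D \right)} = - 5 D$
$x{\left(s \right)} = - 25 s$ ($x{\left(s \right)} = - 5 s 5 = - 25 s$)
$b{\left(o \right)} = o^{2} - 106 o$
$38726 - b{\left(\frac{T - -22}{-65} + x{\left(9 \right)} \right)} = 38726 - \left(\frac{27 - -22}{-65} - 225\right) \left(-106 - \left(225 - \frac{27 - -22}{-65}\right)\right) = 38726 - \left(\left(27 + 22\right) \left(- \frac{1}{65}\right) - 225\right) \left(-106 - \left(225 - \left(27 + 22\right) \left(- \frac{1}{65}\right)\right)\right) = 38726 - \left(49 \left(- \frac{1}{65}\right) - 225\right) \left(-106 + \left(49 \left(- \frac{1}{65}\right) - 225\right)\right) = 38726 - \left(- \frac{49}{65} - 225\right) \left(-106 - \frac{14674}{65}\right) = 38726 - - \frac{14674 \left(-106 - \frac{14674}{65}\right)}{65} = 38726 - \left(- \frac{14674}{65}\right) \left(- \frac{21564}{65}\right) = 38726 - \frac{316430136}{4225} = - \frac{152812786}{4225}$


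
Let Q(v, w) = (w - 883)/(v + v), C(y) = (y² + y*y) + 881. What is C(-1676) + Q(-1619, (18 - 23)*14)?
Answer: 18193782207/3238 ≈ 5.6188e+6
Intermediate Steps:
C(y) = 881 + 2*y² (C(y) = (y² + y²) + 881 = 2*y² + 881 = 881 + 2*y²)
Q(v, w) = (-883 + w)/(2*v) (Q(v, w) = (-883 + w)/((2*v)) = (-883 + w)*(1/(2*v)) = (-883 + w)/(2*v))
C(-1676) + Q(-1619, (18 - 23)*14) = (881 + 2*(-1676)²) + (½)*(-883 + (18 - 23)*14)/(-1619) = (881 + 2*2808976) + (½)*(-1/1619)*(-883 - 5*14) = (881 + 5617952) + (½)*(-1/1619)*(-883 - 70) = 5618833 + (½)*(-1/1619)*(-953) = 5618833 + 953/3238 = 18193782207/3238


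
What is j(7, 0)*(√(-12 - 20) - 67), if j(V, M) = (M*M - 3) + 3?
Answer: 0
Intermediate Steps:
j(V, M) = M² (j(V, M) = (M² - 3) + 3 = (-3 + M²) + 3 = M²)
j(7, 0)*(√(-12 - 20) - 67) = 0²*(√(-12 - 20) - 67) = 0*(√(-32) - 67) = 0*(4*I*√2 - 67) = 0*(-67 + 4*I*√2) = 0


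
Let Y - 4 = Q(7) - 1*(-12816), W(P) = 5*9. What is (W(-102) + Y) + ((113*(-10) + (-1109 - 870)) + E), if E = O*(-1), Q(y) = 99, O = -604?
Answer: 10459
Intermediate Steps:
E = 604 (E = -604*(-1) = 604)
W(P) = 45
Y = 12919 (Y = 4 + (99 - 1*(-12816)) = 4 + (99 + 12816) = 4 + 12915 = 12919)
(W(-102) + Y) + ((113*(-10) + (-1109 - 870)) + E) = (45 + 12919) + ((113*(-10) + (-1109 - 870)) + 604) = 12964 + ((-1130 - 1979) + 604) = 12964 + (-3109 + 604) = 12964 - 2505 = 10459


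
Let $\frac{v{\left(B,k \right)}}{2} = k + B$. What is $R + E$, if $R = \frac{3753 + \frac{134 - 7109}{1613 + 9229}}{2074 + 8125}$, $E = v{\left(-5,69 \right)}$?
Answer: $\frac{4731536825}{36859186} \approx 128.37$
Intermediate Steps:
$v{\left(B,k \right)} = 2 B + 2 k$ ($v{\left(B,k \right)} = 2 \left(k + B\right) = 2 \left(B + k\right) = 2 B + 2 k$)
$E = 128$ ($E = 2 \left(-5\right) + 2 \cdot 69 = -10 + 138 = 128$)
$R = \frac{13561017}{36859186}$ ($R = \frac{3753 - \frac{6975}{10842}}{10199} = \left(3753 - \frac{2325}{3614}\right) \frac{1}{10199} = \frac{13561017}{3614} \cdot \frac{1}{10199} = \frac{13561017}{36859186} \approx 0.36791$)
$R + E = \frac{13561017}{36859186} + 128 = \frac{4731536825}{36859186}$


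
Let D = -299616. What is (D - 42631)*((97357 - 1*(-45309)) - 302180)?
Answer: 54593187958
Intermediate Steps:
(D - 42631)*((97357 - 1*(-45309)) - 302180) = (-299616 - 42631)*((97357 - 1*(-45309)) - 302180) = -342247*((97357 + 45309) - 302180) = -342247*(142666 - 302180) = -342247*(-159514) = 54593187958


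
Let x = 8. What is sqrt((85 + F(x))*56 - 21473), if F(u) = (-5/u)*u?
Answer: I*sqrt(16993) ≈ 130.36*I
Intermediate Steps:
F(u) = -5
sqrt((85 + F(x))*56 - 21473) = sqrt((85 - 5)*56 - 21473) = sqrt(80*56 - 21473) = sqrt(4480 - 21473) = sqrt(-16993) = I*sqrt(16993)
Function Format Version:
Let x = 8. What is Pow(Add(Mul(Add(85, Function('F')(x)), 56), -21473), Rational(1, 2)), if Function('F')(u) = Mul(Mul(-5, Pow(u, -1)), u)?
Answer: Mul(I, Pow(16993, Rational(1, 2))) ≈ Mul(130.36, I)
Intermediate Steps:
Function('F')(u) = -5
Pow(Add(Mul(Add(85, Function('F')(x)), 56), -21473), Rational(1, 2)) = Pow(Add(Mul(Add(85, -5), 56), -21473), Rational(1, 2)) = Pow(Add(Mul(80, 56), -21473), Rational(1, 2)) = Pow(Add(4480, -21473), Rational(1, 2)) = Pow(-16993, Rational(1, 2)) = Mul(I, Pow(16993, Rational(1, 2)))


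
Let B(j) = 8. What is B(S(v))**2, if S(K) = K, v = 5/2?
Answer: 64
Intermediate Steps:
v = 5/2 (v = 5*(1/2) = 5/2 ≈ 2.5000)
B(S(v))**2 = 8**2 = 64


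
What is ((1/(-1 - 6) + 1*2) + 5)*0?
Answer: 0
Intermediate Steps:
((1/(-1 - 6) + 1*2) + 5)*0 = ((1/(-7) + 2) + 5)*0 = ((-⅐ + 2) + 5)*0 = (13/7 + 5)*0 = (48/7)*0 = 0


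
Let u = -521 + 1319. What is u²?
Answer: 636804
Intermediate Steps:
u = 798
u² = 798² = 636804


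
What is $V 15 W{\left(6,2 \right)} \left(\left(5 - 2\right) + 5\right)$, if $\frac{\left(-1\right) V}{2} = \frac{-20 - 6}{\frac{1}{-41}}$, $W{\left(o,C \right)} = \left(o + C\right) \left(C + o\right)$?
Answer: $-16373760$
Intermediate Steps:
$W{\left(o,C \right)} = \left(C + o\right)^{2}$ ($W{\left(o,C \right)} = \left(C + o\right) \left(C + o\right) = \left(C + o\right)^{2}$)
$V = -2132$ ($V = - 2 \frac{-20 - 6}{\frac{1}{-41}} = - 2 \left(- \frac{26}{- \frac{1}{41}}\right) = - 2 \left(\left(-26\right) \left(-41\right)\right) = \left(-2\right) 1066 = -2132$)
$V 15 W{\left(6,2 \right)} \left(\left(5 - 2\right) + 5\right) = \left(-2132\right) 15 \left(2 + 6\right)^{2} \left(\left(5 - 2\right) + 5\right) = - 31980 \cdot 8^{2} \left(\left(5 - 2\right) + 5\right) = - 31980 \cdot 64 \left(3 + 5\right) = - 31980 \cdot 64 \cdot 8 = \left(-31980\right) 512 = -16373760$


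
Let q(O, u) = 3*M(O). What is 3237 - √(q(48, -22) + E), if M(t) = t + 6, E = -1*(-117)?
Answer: 3237 - 3*√31 ≈ 3220.3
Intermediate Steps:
E = 117
M(t) = 6 + t
q(O, u) = 18 + 3*O (q(O, u) = 3*(6 + O) = 18 + 3*O)
3237 - √(q(48, -22) + E) = 3237 - √((18 + 3*48) + 117) = 3237 - √((18 + 144) + 117) = 3237 - √(162 + 117) = 3237 - √279 = 3237 - 3*√31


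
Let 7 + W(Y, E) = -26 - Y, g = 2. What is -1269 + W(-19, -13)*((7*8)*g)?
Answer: -2837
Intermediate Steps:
W(Y, E) = -33 - Y (W(Y, E) = -7 + (-26 - Y) = -33 - Y)
-1269 + W(-19, -13)*((7*8)*g) = -1269 + (-33 - 1*(-19))*((7*8)*2) = -1269 + (-33 + 19)*(56*2) = -1269 - 14*112 = -1269 - 1568 = -2837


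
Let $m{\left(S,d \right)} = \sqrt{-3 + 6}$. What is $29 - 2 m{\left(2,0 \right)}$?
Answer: $29 - 2 \sqrt{3} \approx 25.536$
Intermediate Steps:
$m{\left(S,d \right)} = \sqrt{3}$
$29 - 2 m{\left(2,0 \right)} = 29 - 2 \sqrt{3}$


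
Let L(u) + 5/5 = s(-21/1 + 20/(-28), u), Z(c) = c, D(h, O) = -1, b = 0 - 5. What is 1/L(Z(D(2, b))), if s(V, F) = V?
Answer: -7/159 ≈ -0.044025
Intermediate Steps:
b = -5
L(u) = -159/7 (L(u) = -1 + (-21/1 + 20/(-28)) = -1 + (-21*1 + 20*(-1/28)) = -1 + (-21 - 5/7) = -1 - 152/7 = -159/7)
1/L(Z(D(2, b))) = 1/(-159/7) = -7/159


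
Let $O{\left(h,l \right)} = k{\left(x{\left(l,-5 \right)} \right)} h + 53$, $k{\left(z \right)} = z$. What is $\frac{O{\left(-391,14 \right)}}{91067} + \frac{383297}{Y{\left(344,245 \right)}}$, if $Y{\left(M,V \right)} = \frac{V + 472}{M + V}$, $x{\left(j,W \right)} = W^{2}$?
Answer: $\frac{20559454981837}{65295039} \approx 3.1487 \cdot 10^{5}$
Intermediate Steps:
$O{\left(h,l \right)} = 53 + 25 h$ ($O{\left(h,l \right)} = \left(-5\right)^{2} h + 53 = 25 h + 53 = 53 + 25 h$)
$Y{\left(M,V \right)} = \frac{472 + V}{M + V}$
$\frac{O{\left(-391,14 \right)}}{91067} + \frac{383297}{Y{\left(344,245 \right)}} = \frac{53 + 25 \left(-391\right)}{91067} + \frac{383297}{\frac{1}{344 + 245} \left(472 + 245\right)} = \left(53 - 9775\right) \frac{1}{91067} + \frac{383297}{\frac{1}{589} \cdot 717} = \left(-9722\right) \frac{1}{91067} + \frac{383297}{\frac{1}{589} \cdot 717} = - \frac{9722}{91067} + \frac{383297}{\frac{717}{589}} = - \frac{9722}{91067} + 383297 \cdot \frac{589}{717} = - \frac{9722}{91067} + \frac{225761933}{717} = \frac{20559454981837}{65295039}$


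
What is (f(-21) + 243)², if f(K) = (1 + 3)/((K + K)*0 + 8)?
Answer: 237169/4 ≈ 59292.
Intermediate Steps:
f(K) = ½ (f(K) = 4/((2*K)*0 + 8) = 4/(0 + 8) = 4/8 = 4*(⅛) = ½)
(f(-21) + 243)² = (½ + 243)² = (487/2)² = 237169/4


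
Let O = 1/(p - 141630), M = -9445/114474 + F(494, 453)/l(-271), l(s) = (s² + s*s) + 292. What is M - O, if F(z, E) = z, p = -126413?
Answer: -1045089797343/13204328369054 ≈ -0.079147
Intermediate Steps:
l(s) = 292 + 2*s² (l(s) = (s² + s²) + 292 = 2*s² + 292 = 292 + 2*s²)
M = -3899147/49261978 (M = -9445/114474 + 494/(292 + 2*(-271)²) = -9445*1/114474 + 494/(292 + 2*73441) = -9445/114474 + 494/(292 + 146882) = -9445/114474 + 494/147174 = -9445/114474 + 494*(1/147174) = -9445/114474 + 13/3873 = -3899147/49261978 ≈ -0.079151)
O = -1/268043 (O = 1/(-126413 - 141630) = 1/(-268043) = -1/268043 ≈ -3.7307e-6)
M - O = -3899147/49261978 - 1*(-1/268043) = -3899147/49261978 + 1/268043 = -1045089797343/13204328369054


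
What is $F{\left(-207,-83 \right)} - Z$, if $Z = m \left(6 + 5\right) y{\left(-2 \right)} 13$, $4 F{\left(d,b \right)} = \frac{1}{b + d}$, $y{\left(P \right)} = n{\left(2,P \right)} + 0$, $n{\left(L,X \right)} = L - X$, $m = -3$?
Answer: $\frac{1990559}{1160} \approx 1716.0$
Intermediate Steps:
$y{\left(P \right)} = 2 - P$ ($y{\left(P \right)} = \left(2 - P\right) + 0 = 2 - P$)
$F{\left(d,b \right)} = \frac{1}{4 \left(b + d\right)}$
$Z = -1716$ ($Z = - 3 \left(6 + 5\right) \left(2 - -2\right) 13 = \left(-3\right) 11 \left(2 + 2\right) 13 = \left(-33\right) 4 \cdot 13 = \left(-132\right) 13 = -1716$)
$F{\left(-207,-83 \right)} - Z = \frac{1}{4 \left(-83 - 207\right)} - -1716 = \frac{1}{4 \left(-290\right)} + 1716 = \frac{1}{4} \left(- \frac{1}{290}\right) + 1716 = - \frac{1}{1160} + 1716 = \frac{1990559}{1160}$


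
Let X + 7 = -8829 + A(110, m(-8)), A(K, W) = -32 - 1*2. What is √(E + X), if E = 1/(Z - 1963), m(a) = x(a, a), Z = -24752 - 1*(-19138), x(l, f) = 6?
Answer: I*√509234947807/7577 ≈ 94.181*I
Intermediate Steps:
Z = -5614 (Z = -24752 + 19138 = -5614)
m(a) = 6
A(K, W) = -34 (A(K, W) = -32 - 2 = -34)
X = -8870 (X = -7 + (-8829 - 34) = -7 - 8863 = -8870)
E = -1/7577 (E = 1/(-5614 - 1963) = 1/(-7577) = -1/7577 ≈ -0.00013198)
√(E + X) = √(-1/7577 - 8870) = √(-67207991/7577) = I*√509234947807/7577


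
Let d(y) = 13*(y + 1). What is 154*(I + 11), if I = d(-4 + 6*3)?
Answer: 31724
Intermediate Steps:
d(y) = 13 + 13*y (d(y) = 13*(1 + y) = 13 + 13*y)
I = 195 (I = 13 + 13*(-4 + 6*3) = 13 + 13*(-4 + 18) = 13 + 13*14 = 13 + 182 = 195)
154*(I + 11) = 154*(195 + 11) = 154*206 = 31724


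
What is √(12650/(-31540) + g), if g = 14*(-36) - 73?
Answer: 9*I*√70911382/3154 ≈ 24.029*I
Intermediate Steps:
g = -577 (g = -504 - 73 = -577)
√(12650/(-31540) + g) = √(12650/(-31540) - 577) = √(12650*(-1/31540) - 577) = √(-1265/3154 - 577) = √(-1821123/3154) = 9*I*√70911382/3154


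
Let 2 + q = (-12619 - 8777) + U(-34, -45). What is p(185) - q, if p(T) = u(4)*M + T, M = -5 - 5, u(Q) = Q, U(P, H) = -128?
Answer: 21671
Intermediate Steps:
q = -21526 (q = -2 + ((-12619 - 8777) - 128) = -2 + (-21396 - 128) = -2 - 21524 = -21526)
M = -10
p(T) = -40 + T (p(T) = 4*(-10) + T = -40 + T)
p(185) - q = (-40 + 185) - 1*(-21526) = 145 + 21526 = 21671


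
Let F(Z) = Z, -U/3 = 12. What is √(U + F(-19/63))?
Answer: I*√16009/21 ≈ 6.0251*I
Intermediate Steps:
U = -36 (U = -3*12 = -36)
√(U + F(-19/63)) = √(-36 - 19/63) = √(-2287/63) = I*√16009/21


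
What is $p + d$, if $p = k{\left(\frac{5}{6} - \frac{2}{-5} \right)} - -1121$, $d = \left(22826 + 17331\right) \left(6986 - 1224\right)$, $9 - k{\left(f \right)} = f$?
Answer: $\frac{6941572883}{30} \approx 2.3139 \cdot 10^{8}$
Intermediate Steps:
$k{\left(f \right)} = 9 - f$
$d = 231384634$ ($d = 40157 \cdot 5762 = 231384634$)
$p = \frac{33863}{30}$ ($p = \left(9 - \left(\frac{5}{6} - \frac{2}{-5}\right)\right) - -1121 = \left(9 - \left(5 \cdot \frac{1}{6} - - \frac{2}{5}\right)\right) + 1121 = \left(9 - \left(\frac{5}{6} + \frac{2}{5}\right)\right) + 1121 = \left(9 - \frac{37}{30}\right) + 1121 = \frac{233}{30} + 1121 = \frac{33863}{30} \approx 1128.8$)
$p + d = \frac{33863}{30} + 231384634 = \frac{6941572883}{30}$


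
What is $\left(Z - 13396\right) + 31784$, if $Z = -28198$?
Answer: $-9810$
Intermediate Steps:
$\left(Z - 13396\right) + 31784 = \left(-28198 - 13396\right) + 31784 = -41594 + 31784 = -9810$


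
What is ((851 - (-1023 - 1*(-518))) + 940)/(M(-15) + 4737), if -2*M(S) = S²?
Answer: 4592/9249 ≈ 0.49649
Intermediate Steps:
M(S) = -S²/2
((851 - (-1023 - 1*(-518))) + 940)/(M(-15) + 4737) = ((851 - (-1023 - 1*(-518))) + 940)/(-½*(-15)² + 4737) = ((851 - (-1023 + 518)) + 940)/(-½*225 + 4737) = ((851 - 1*(-505)) + 940)/(-225/2 + 4737) = ((851 + 505) + 940)/(9249/2) = (1356 + 940)*(2/9249) = 2296*(2/9249) = 4592/9249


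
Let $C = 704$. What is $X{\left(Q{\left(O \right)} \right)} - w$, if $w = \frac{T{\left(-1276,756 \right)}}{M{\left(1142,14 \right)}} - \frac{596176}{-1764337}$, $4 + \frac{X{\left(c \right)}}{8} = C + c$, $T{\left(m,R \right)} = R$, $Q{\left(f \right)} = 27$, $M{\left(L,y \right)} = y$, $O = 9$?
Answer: $\frac{10165513618}{1764337} \approx 5761.7$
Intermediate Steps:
$X{\left(c \right)} = 5600 + 8 c$ ($X{\left(c \right)} = -32 + 8 \left(704 + c\right) = -32 + \left(5632 + 8 c\right) = 5600 + 8 c$)
$w = \frac{95870374}{1764337}$ ($w = \frac{756}{14} - \frac{596176}{-1764337} = 756 \cdot \frac{1}{14} - - \frac{596176}{1764337} = 54 + \frac{596176}{1764337} = \frac{95870374}{1764337} \approx 54.338$)
$X{\left(Q{\left(O \right)} \right)} - w = \left(5600 + 8 \cdot 27\right) - \frac{95870374}{1764337} = \left(5600 + 216\right) - \frac{95870374}{1764337} = 5816 - \frac{95870374}{1764337} = \frac{10165513618}{1764337}$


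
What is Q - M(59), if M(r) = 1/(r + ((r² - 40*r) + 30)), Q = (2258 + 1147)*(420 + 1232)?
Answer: 6806322599/1210 ≈ 5.6251e+6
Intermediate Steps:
Q = 5625060 (Q = 3405*1652 = 5625060)
M(r) = 1/(30 + r² - 39*r) (M(r) = 1/(r + (30 + r² - 40*r)) = 1/(30 + r² - 39*r))
Q - M(59) = 5625060 - 1/(30 + 59² - 39*59) = 5625060 - 1/(30 + 3481 - 2301) = 5625060 - 1/1210 = 6806322599/1210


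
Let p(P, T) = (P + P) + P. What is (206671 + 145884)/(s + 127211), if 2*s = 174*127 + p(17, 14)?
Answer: 705110/276571 ≈ 2.5495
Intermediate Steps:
p(P, T) = 3*P (p(P, T) = 2*P + P = 3*P)
s = 22149/2 (s = (174*127 + 3*17)/2 = (22098 + 51)/2 = (1/2)*22149 = 22149/2 ≈ 11075.)
(206671 + 145884)/(s + 127211) = (206671 + 145884)/(22149/2 + 127211) = 352555/(276571/2) = 352555*(2/276571) = 705110/276571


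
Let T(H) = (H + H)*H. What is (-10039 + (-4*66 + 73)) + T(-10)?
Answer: -10030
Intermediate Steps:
T(H) = 2*H**2 (T(H) = (2*H)*H = 2*H**2)
(-10039 + (-4*66 + 73)) + T(-10) = (-10039 + (-4*66 + 73)) + 2*(-10)**2 = (-10039 + (-264 + 73)) + 2*100 = (-10039 - 191) + 200 = -10230 + 200 = -10030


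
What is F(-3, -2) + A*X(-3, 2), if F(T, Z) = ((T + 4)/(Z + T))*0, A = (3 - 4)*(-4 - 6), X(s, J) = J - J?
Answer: 0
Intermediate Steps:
X(s, J) = 0
A = 10 (A = -1*(-10) = 10)
F(T, Z) = 0 (F(T, Z) = ((4 + T)/(T + Z))*0 = 0)
F(-3, -2) + A*X(-3, 2) = 0 + 10*0 = 0 + 0 = 0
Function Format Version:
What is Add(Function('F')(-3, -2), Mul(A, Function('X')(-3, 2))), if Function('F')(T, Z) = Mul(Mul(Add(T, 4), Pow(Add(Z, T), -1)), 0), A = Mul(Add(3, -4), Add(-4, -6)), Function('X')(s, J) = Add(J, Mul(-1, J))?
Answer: 0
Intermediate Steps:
Function('X')(s, J) = 0
A = 10 (A = Mul(-1, -10) = 10)
Function('F')(T, Z) = 0 (Function('F')(T, Z) = Mul(Mul(Add(4, T), Pow(Add(T, Z), -1)), 0) = Mul(Mul(Pow(Add(T, Z), -1), Add(4, T)), 0) = 0)
Add(Function('F')(-3, -2), Mul(A, Function('X')(-3, 2))) = Add(0, Mul(10, 0)) = Add(0, 0) = 0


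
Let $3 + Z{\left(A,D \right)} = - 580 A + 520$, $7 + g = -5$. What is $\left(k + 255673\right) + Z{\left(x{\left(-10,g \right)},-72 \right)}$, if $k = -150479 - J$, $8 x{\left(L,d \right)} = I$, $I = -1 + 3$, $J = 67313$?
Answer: $38253$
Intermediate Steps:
$g = -12$ ($g = -7 - 5 = -12$)
$I = 2$
$x{\left(L,d \right)} = \frac{1}{4}$ ($x{\left(L,d \right)} = \frac{1}{8} \cdot 2 = \frac{1}{4}$)
$k = -217792$ ($k = -150479 - 67313 = -217792$)
$Z{\left(A,D \right)} = 517 - 580 A$ ($Z{\left(A,D \right)} = -3 - \left(-520 + 580 A\right) = 517 - 580 A$)
$\left(k + 255673\right) + Z{\left(x{\left(-10,g \right)},-72 \right)} = \left(-217792 + 255673\right) + \left(517 - 145\right) = 37881 + \left(517 - 145\right) = 37881 + 372 = 38253$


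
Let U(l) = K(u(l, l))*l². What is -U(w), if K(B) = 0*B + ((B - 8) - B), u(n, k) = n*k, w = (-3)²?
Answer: 648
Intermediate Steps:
w = 9
u(n, k) = k*n
K(B) = -8 (K(B) = 0 + ((-8 + B) - B) = 0 - 8 = -8)
U(l) = -8*l²
-U(w) = -(-8)*9² = -(-8)*81 = -1*(-648) = 648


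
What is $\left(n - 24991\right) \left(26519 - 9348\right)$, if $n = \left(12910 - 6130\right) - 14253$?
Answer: $-557439344$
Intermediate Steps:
$n = -7473$ ($n = 6780 - 14253 = -7473$)
$\left(n - 24991\right) \left(26519 - 9348\right) = \left(-7473 - 24991\right) \left(26519 - 9348\right) = - 32464 \left(26519 - 9348\right) = \left(-32464\right) 17171 = -557439344$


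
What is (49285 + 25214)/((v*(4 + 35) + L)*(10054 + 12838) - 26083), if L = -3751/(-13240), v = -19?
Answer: -246591690/56212305077 ≈ -0.0043868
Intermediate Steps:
L = 3751/13240 (L = -3751*(-1/13240) = 3751/13240 ≈ 0.28331)
(49285 + 25214)/((v*(4 + 35) + L)*(10054 + 12838) - 26083) = (49285 + 25214)/((-19*(4 + 35) + 3751/13240)*(10054 + 12838) - 26083) = 74499/((-19*39 + 3751/13240)*22892 - 26083) = 74499/((-741 + 3751/13240)*22892 - 26083) = 74499/(-9807089/13240*22892 - 26083) = 74499/(-56125970347/3310 - 26083) = 74499/(-56212305077/3310) = 74499*(-3310/56212305077) = -246591690/56212305077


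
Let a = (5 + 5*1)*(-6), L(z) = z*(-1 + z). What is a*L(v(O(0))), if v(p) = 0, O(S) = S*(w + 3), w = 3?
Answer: 0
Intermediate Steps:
O(S) = 6*S (O(S) = S*(3 + 3) = S*6 = 6*S)
a = -60 (a = (5 + 5)*(-6) = 10*(-6) = -60)
a*L(v(O(0))) = -0*(-1 + 0) = -0*(-1) = -60*0 = 0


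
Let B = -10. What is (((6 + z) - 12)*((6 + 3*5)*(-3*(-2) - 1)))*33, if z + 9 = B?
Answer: -86625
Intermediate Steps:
z = -19 (z = -9 - 10 = -19)
(((6 + z) - 12)*((6 + 3*5)*(-3*(-2) - 1)))*33 = (((6 - 19) - 12)*((6 + 3*5)*(-3*(-2) - 1)))*33 = ((-13 - 12)*((6 + 15)*(6 - 1)))*33 = -525*5*33 = -25*105*33 = -2625*33 = -86625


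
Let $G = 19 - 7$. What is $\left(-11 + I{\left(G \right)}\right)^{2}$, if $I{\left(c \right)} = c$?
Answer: $1$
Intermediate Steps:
$G = 12$ ($G = 19 - 7 = 12$)
$\left(-11 + I{\left(G \right)}\right)^{2} = \left(-11 + 12\right)^{2} = 1^{2} = 1$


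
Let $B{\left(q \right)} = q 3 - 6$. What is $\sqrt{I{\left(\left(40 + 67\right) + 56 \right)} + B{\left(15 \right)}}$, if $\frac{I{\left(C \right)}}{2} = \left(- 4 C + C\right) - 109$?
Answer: $i \sqrt{1157} \approx 34.015 i$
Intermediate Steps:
$I{\left(C \right)} = -218 - 6 C$ ($I{\left(C \right)} = 2 \left(\left(- 4 C + C\right) - 109\right) = 2 \left(- 3 C - 109\right) = 2 \left(-109 - 3 C\right) = -218 - 6 C$)
$B{\left(q \right)} = -6 + 3 q$ ($B{\left(q \right)} = 3 q - 6 = -6 + 3 q$)
$\sqrt{I{\left(\left(40 + 67\right) + 56 \right)} + B{\left(15 \right)}} = \sqrt{\left(-218 - 6 \left(\left(40 + 67\right) + 56\right)\right) + \left(-6 + 3 \cdot 15\right)} = \sqrt{\left(-218 - 6 \left(107 + 56\right)\right) + \left(-6 + 45\right)} = \sqrt{\left(-218 - 978\right) + 39} = \sqrt{-1196 + 39} = \sqrt{-1157} = i \sqrt{1157}$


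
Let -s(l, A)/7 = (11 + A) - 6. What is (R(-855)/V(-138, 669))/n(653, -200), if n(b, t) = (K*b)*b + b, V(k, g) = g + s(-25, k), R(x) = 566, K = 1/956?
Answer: 67637/210135400 ≈ 0.00032187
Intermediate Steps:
K = 1/956 ≈ 0.0010460
s(l, A) = -35 - 7*A (s(l, A) = -7*((11 + A) - 6) = -7*(5 + A) = -35 - 7*A)
V(k, g) = -35 + g - 7*k (V(k, g) = g + (-35 - 7*k) = -35 + g - 7*k)
n(b, t) = b + b²/956 (n(b, t) = (b/956)*b + b = b²/956 + b = b + b²/956)
(R(-855)/V(-138, 669))/n(653, -200) = (566/(-35 + 669 - 7*(-138)))/(((1/956)*653*(956 + 653))) = (566/(-35 + 669 + 966))/(((1/956)*653*1609)) = (566/1600)/(1050677/956) = (566*(1/1600))*(956/1050677) = (283/800)*(956/1050677) = 67637/210135400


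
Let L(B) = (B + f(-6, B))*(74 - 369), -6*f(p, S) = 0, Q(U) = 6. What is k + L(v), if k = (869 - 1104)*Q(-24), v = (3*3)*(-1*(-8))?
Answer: -22650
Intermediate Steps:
f(p, S) = 0 (f(p, S) = -⅙*0 = 0)
v = 72 (v = 9*8 = 72)
k = -1410 (k = (869 - 1104)*6 = -235*6 = -1410)
L(B) = -295*B (L(B) = (B + 0)*(74 - 369) = B*(-295) = -295*B)
k + L(v) = -1410 - 295*72 = -1410 - 21240 = -22650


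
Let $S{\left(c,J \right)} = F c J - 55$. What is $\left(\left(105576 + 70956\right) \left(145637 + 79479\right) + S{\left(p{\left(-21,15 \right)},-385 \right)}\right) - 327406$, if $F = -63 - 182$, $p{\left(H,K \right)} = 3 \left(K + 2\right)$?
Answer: $39744660826$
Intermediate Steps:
$p{\left(H,K \right)} = 6 + 3 K$ ($p{\left(H,K \right)} = 3 \left(2 + K\right) = 6 + 3 K$)
$F = -245$ ($F = -63 - 182 = -245$)
$S{\left(c,J \right)} = -55 - 245 J c$ ($S{\left(c,J \right)} = - 245 c J - 55 = - 245 J c - 55 = -55 - 245 J c$)
$\left(\left(105576 + 70956\right) \left(145637 + 79479\right) + S{\left(p{\left(-21,15 \right)},-385 \right)}\right) - 327406 = \left(\left(105576 + 70956\right) \left(145637 + 79479\right) - \left(55 - 94325 \left(6 + 3 \cdot 15\right)\right)\right) - 327406 = \left(176532 \cdot 225116 - \left(55 - 94325 \left(6 + 45\right)\right)\right) - 327406 = \left(39740177712 - \left(55 - 4810575\right)\right) - 327406 = \left(39740177712 + \left(-55 + 4810575\right)\right) - 327406 = \left(39740177712 + 4810520\right) - 327406 = 39744988232 - 327406 = 39744660826$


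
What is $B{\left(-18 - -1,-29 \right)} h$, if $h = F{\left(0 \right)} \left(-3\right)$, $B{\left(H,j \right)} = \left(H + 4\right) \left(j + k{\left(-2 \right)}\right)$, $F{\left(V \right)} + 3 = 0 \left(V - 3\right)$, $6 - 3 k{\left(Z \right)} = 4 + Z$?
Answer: $3237$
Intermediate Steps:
$k{\left(Z \right)} = \frac{2}{3} - \frac{Z}{3}$ ($k{\left(Z \right)} = 2 - \frac{4 + Z}{3} = 2 - \left(\frac{4}{3} + \frac{Z}{3}\right) = \frac{2}{3} - \frac{Z}{3}$)
$F{\left(V \right)} = -3$ ($F{\left(V \right)} = -3 + 0 \left(V - 3\right) = -3 + 0 \left(-3 + V\right) = -3 + 0 = -3$)
$B{\left(H,j \right)} = \left(4 + H\right) \left(\frac{4}{3} + j\right)$ ($B{\left(H,j \right)} = \left(H + 4\right) \left(j + \left(\frac{2}{3} - - \frac{2}{3}\right)\right) = \left(4 + H\right) \left(j + \left(\frac{2}{3} + \frac{2}{3}\right)\right) = \left(4 + H\right) \left(j + \frac{4}{3}\right) = \left(4 + H\right) \left(\frac{4}{3} + j\right)$)
$h = 9$ ($h = \left(-3\right) \left(-3\right) = 9$)
$B{\left(-18 - -1,-29 \right)} h = \left(\frac{16}{3} + 4 \left(-29\right) + \frac{4 \left(-18 - -1\right)}{3} + \left(-18 - -1\right) \left(-29\right)\right) 9 = \left(\frac{16}{3} - 116 + \frac{4 \left(-18 + 1\right)}{3} + \left(-18 + 1\right) \left(-29\right)\right) 9 = \left(\frac{16}{3} - 116 + \frac{4}{3} \left(-17\right) - -493\right) 9 = \left(\frac{16}{3} - 116 - \frac{68}{3} + 493\right) 9 = \frac{1079}{3} \cdot 9 = 3237$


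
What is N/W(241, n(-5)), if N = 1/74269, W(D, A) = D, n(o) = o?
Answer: 1/17898829 ≈ 5.5870e-8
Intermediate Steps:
N = 1/74269 ≈ 1.3465e-5
N/W(241, n(-5)) = (1/74269)/241 = (1/74269)*(1/241) = 1/17898829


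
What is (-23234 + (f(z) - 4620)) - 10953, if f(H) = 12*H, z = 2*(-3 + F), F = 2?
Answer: -38831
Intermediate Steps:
z = -2 (z = 2*(-3 + 2) = 2*(-1) = -2)
(-23234 + (f(z) - 4620)) - 10953 = (-23234 + (12*(-2) - 4620)) - 10953 = (-23234 + (-24 - 4620)) - 10953 = (-23234 - 4644) - 10953 = -27878 - 10953 = -38831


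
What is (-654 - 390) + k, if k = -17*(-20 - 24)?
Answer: -296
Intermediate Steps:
k = 748 (k = -17*(-44) = 748)
(-654 - 390) + k = (-654 - 390) + 748 = -1044 + 748 = -296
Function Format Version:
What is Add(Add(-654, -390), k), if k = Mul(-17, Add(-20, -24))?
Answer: -296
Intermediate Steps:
k = 748 (k = Mul(-17, -44) = 748)
Add(Add(-654, -390), k) = Add(Add(-654, -390), 748) = Add(-1044, 748) = -296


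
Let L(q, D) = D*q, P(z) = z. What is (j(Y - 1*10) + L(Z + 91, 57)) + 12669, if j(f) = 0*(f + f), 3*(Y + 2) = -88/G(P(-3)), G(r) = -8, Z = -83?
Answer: 13125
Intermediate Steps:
Y = 5/3 (Y = -2 + (-88/(-8))/3 = -2 + (-88*(-1/8))/3 = -2 + (1/3)*11 = -2 + 11/3 = 5/3 ≈ 1.6667)
j(f) = 0 (j(f) = 0*(2*f) = 0)
(j(Y - 1*10) + L(Z + 91, 57)) + 12669 = (0 + 57*(-83 + 91)) + 12669 = (0 + 57*8) + 12669 = (0 + 456) + 12669 = 456 + 12669 = 13125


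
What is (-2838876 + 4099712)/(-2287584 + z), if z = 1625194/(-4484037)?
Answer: -2826817637466/5128806460901 ≈ -0.55116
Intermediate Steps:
z = -1625194/4484037 (z = 1625194*(-1/4484037) = -1625194/4484037 ≈ -0.36244)
(-2838876 + 4099712)/(-2287584 + z) = (-2838876 + 4099712)/(-2287584 - 1625194/4484037) = 1260836/(-10257612921802/4484037) = 1260836*(-4484037/10257612921802) = -2826817637466/5128806460901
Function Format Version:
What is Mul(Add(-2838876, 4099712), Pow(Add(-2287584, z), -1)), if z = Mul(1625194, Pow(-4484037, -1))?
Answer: Rational(-2826817637466, 5128806460901) ≈ -0.55116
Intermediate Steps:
z = Rational(-1625194, 4484037) (z = Mul(1625194, Rational(-1, 4484037)) = Rational(-1625194, 4484037) ≈ -0.36244)
Mul(Add(-2838876, 4099712), Pow(Add(-2287584, z), -1)) = Mul(Add(-2838876, 4099712), Pow(Add(-2287584, Rational(-1625194, 4484037)), -1)) = Mul(1260836, Pow(Rational(-10257612921802, 4484037), -1)) = Mul(1260836, Rational(-4484037, 10257612921802)) = Rational(-2826817637466, 5128806460901)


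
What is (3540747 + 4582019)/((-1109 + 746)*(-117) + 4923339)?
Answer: 4061383/2482905 ≈ 1.6357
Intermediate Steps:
(3540747 + 4582019)/((-1109 + 746)*(-117) + 4923339) = 8122766/(-363*(-117) + 4923339) = 8122766/(42471 + 4923339) = 8122766/4965810 = 8122766*(1/4965810) = 4061383/2482905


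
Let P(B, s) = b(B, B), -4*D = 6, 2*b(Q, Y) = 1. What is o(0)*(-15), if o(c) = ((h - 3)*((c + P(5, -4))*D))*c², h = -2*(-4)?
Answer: 0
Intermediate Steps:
b(Q, Y) = ½ (b(Q, Y) = (½)*1 = ½)
D = -3/2 (D = -¼*6 = -3/2 ≈ -1.5000)
P(B, s) = ½
h = 8
o(c) = c²*(-15/4 - 15*c/2) (o(c) = ((8 - 3)*((c + ½)*(-3/2)))*c² = (5*((½ + c)*(-3/2)))*c² = (5*(-¾ - 3*c/2))*c² = (-15/4 - 15*c/2)*c² = c²*(-15/4 - 15*c/2))
o(0)*(-15) = ((15/4)*0²*(-1 - 2*0))*(-15) = ((15/4)*0*(-1 + 0))*(-15) = ((15/4)*0*(-1))*(-15) = 0*(-15) = 0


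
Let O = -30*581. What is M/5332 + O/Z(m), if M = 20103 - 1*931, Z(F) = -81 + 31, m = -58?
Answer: 2347384/6665 ≈ 352.20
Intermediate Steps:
O = -17430
Z(F) = -50
M = 19172 (M = 20103 - 931 = 19172)
M/5332 + O/Z(m) = 19172/5332 - 17430/(-50) = 19172*(1/5332) - 17430*(-1/50) = 4793/1333 + 1743/5 = 2347384/6665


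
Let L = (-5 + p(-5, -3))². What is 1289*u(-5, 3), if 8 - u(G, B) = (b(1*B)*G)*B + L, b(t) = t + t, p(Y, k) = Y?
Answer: -2578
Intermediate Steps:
b(t) = 2*t
L = 100 (L = (-5 - 5)² = (-10)² = 100)
u(G, B) = -92 - 2*G*B² (u(G, B) = 8 - (((2*(1*B))*G)*B + 100) = 8 - (((2*B)*G)*B + 100) = 8 - ((2*B*G)*B + 100) = 8 - (2*G*B² + 100) = 8 - (100 + 2*G*B²) = 8 + (-100 - 2*G*B²) = -92 - 2*G*B²)
1289*u(-5, 3) = 1289*(-92 - 2*(-5)*3²) = 1289*(-92 - 2*(-5)*9) = 1289*(-92 + 90) = 1289*(-2) = -2578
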